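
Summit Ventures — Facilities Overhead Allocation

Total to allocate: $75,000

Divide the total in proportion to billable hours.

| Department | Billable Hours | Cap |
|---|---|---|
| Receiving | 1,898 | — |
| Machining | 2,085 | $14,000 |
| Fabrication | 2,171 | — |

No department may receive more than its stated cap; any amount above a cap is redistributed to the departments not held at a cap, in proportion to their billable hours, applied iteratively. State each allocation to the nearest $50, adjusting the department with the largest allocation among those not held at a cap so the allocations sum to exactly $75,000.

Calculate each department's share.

Receiving: $28,450 · Machining: $14,000 · Fabrication: $32,550

Billable hours total: 6,154.
Proportional shares (ignoring caps): Receiving 23,131.30; Machining 25,410.30; Fabrication 26,458.40.
Cap binds for Machining ($14,000); residual $61,000 reallocated over remaining billable hours 4,069.
Remaining shares: Receiving 28,453.67 → $28,450; Fabrication 32,546.33 → $32,550.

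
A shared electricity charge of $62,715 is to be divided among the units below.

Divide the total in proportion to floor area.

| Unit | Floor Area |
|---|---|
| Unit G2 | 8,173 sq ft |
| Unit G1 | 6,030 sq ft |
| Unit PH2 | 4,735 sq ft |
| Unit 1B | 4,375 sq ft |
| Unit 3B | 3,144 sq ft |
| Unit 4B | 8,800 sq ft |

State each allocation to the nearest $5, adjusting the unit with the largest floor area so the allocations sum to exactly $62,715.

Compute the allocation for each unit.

Unit G2: $14,540 | Unit G1: $10,725 | Unit PH2: $8,425 | Unit 1B: $7,780 | Unit 3B: $5,595 | Unit 4B: $15,650

Total floor area = 35,257.
Pro-rata amounts: Unit G2 8,173/35,257 × $62,715 = 14,538.10; Unit G1 6,030/35,257 × $62,715 = 10,726.14; Unit PH2 4,735/35,257 × $62,715 = 8,422.60; Unit 1B 4,375/35,257 × $62,715 = 7,782.23; Unit 3B 3,144/35,257 × $62,715 = 5,592.53; Unit 4B 8,800/35,257 × $62,715 = 15,653.40.
At nearest $5: Unit G2 $14,540; Unit G1 $10,725; Unit PH2 $8,425; Unit 1B $7,780; Unit 3B $5,595; Unit 4B $15,655. Sum = $62,720.
Difference $62,715 − $62,720 = −$5 applied to largest floor area (Unit 4B): Unit 4B becomes $15,650.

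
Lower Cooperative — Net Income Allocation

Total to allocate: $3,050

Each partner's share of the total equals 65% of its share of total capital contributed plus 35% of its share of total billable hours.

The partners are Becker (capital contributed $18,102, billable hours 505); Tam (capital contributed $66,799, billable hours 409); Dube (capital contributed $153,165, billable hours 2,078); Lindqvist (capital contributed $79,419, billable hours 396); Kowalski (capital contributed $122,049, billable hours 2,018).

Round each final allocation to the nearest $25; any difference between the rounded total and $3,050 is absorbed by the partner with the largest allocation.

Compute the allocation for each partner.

Becker: $175 | Tam: $375 | Dube: $1,125 | Lindqvist: $425 | Kowalski: $950

Capital contributed total 439,534; billable hours total 5,406.
Combined weights (65% capital contributed + 35% billable hours): Becker 0.0595; Tam 0.1253; Dube 0.3610; Lindqvist 0.1431; Kowalski 0.3111.
Pro-rata amounts: Becker 181.37; Tam 382.06; Dube 1,101.18; Lindqvist 436.41; Kowalski 948.98.
Rounded to nearest $25: Becker $175; Tam $375; Dube $1,100; Lindqvist $425; Kowalski $950. Sum = $3,025.
Difference $3,050 − $3,025 = +$25 applied to largest allocation (Dube): Dube becomes $1,125.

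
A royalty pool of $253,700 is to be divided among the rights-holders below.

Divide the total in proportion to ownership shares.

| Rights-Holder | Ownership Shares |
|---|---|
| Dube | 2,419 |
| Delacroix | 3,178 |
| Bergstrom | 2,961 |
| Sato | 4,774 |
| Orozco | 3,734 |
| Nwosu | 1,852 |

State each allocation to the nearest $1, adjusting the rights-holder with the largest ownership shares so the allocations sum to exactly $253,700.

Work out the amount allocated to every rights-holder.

Dube: $32,440 · Delacroix: $42,619 · Bergstrom: $39,709 · Sato: $64,021 · Orozco: $50,075 · Nwosu: $24,836

Combined ownership shares = 18,918.
Pro-rata amounts: Dube 2,419/18,918 × $253,700 = 32,440.02; Delacroix 3,178/18,918 × $253,700 = 42,618.60; Bergstrom 2,961/18,918 × $253,700 = 39,708.52; Sato 4,774/18,918 × $253,700 = 64,021.77; Orozco 3,734/18,918 × $253,700 = 50,074.84; Nwosu 1,852/18,918 × $253,700 = 24,836.26.
After rounding ($1): Dube $32,440; Delacroix $42,619; Bergstrom $39,709; Sato $64,022; Orozco $50,075; Nwosu $24,836. Sum = $253,701.
Difference $253,700 − $253,701 = −$1 applied to largest ownership shares (Sato): Sato becomes $64,021.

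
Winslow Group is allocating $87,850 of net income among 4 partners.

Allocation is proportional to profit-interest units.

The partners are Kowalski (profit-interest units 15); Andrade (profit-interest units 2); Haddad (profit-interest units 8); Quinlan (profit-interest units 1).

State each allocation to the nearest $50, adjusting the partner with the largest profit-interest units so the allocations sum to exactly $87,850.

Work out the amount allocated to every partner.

Total profit-interest units = 26.
Raw shares: Kowalski 15/26 × $87,850 = 50,682.69; Andrade 2/26 × $87,850 = 6,757.69; Haddad 8/26 × $87,850 = 27,030.77; Quinlan 1/26 × $87,850 = 3,378.85.
At nearest $50: Kowalski $50,700; Andrade $6,750; Haddad $27,050; Quinlan $3,400. Sum = $87,900.
Difference $87,850 − $87,900 = −$50 applied to largest profit-interest units (Kowalski): Kowalski becomes $50,650.

Kowalski: $50,650; Andrade: $6,750; Haddad: $27,050; Quinlan: $3,400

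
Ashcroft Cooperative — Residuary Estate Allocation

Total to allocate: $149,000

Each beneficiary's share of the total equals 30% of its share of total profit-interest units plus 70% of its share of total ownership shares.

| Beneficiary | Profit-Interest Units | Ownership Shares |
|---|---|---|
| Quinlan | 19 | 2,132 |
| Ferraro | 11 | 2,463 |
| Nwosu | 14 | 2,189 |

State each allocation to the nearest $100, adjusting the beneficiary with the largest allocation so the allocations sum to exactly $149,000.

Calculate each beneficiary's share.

Totals — profit-interest units 44, ownership shares 6,784.
Blended shares (30% profit-interest units + 70% ownership shares): Quinlan 0.3495; Ferraro 0.3291; Nwosu 0.3213.
Pro-rata amounts: Quinlan 52,080.52; Ferraro 49,042.17; Nwosu 47,877.31.
After rounding ($100): Quinlan $52,100; Ferraro $49,000; Nwosu $47,900. Sum = $149,000.
Sum already equals the total — no adjustment.

Quinlan: $52,100 | Ferraro: $49,000 | Nwosu: $47,900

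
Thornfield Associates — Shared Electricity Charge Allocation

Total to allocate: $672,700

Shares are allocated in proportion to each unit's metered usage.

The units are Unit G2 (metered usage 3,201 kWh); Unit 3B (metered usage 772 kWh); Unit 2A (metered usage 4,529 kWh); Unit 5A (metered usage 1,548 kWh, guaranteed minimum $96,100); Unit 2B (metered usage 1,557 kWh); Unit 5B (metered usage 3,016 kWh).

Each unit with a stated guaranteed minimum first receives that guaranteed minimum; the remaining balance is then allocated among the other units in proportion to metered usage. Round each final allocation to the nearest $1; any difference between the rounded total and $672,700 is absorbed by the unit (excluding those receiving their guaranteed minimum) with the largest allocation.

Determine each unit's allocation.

Guaranteed amounts: Unit 5A $96,100. Residual $576,600.
Residual split over remaining metered usage 13,075: Unit G2 141,162.26 → $141,162; Unit 3B 34,044.76 → $34,045; Unit 2A 199,726.30 → $199,726; Unit 2B 68,662.81 → $68,663; Unit 5B 133,003.87 → $133,004.

Unit G2: $141,162 · Unit 3B: $34,045 · Unit 2A: $199,726 · Unit 5A: $96,100 · Unit 2B: $68,663 · Unit 5B: $133,004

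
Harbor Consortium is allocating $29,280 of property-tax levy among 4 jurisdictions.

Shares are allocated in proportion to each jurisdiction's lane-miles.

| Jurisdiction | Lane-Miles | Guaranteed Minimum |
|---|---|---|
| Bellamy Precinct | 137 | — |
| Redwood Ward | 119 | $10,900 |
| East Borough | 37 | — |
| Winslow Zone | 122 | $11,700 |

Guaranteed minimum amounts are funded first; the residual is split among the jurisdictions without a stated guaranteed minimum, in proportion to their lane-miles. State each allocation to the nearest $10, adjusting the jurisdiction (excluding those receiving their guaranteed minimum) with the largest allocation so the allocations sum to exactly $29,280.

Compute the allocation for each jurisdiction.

Bellamy Precinct: $5,260 | Redwood Ward: $10,900 | East Borough: $1,420 | Winslow Zone: $11,700

Minimums first: Redwood Ward $10,900; Winslow Zone $11,700. Remaining pool $6,680.
Remaining pool split over remaining lane-miles 174: Bellamy Precinct 5,259.54 → $5,260; East Borough 1,420.46 → $1,420.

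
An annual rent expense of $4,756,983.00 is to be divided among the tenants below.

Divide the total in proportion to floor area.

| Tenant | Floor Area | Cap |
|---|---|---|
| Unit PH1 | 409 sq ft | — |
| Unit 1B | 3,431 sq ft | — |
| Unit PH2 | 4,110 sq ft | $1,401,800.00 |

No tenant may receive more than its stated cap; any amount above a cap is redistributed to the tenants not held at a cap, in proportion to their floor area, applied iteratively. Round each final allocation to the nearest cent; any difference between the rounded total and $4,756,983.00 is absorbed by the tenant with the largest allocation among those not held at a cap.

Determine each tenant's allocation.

Unit PH1: $357,361.94 | Unit 1B: $2,997,821.06 | Unit PH2: $1,401,800.00

Total floor area = 7,950.
Unconstrained shares: Unit PH1 244,730.3204; Unit 1B 2,052,982.2230; Unit PH2 2,459,270.4566.
Capped: Unit PH2 ($1,401,800.00); balance $3,355,183.00 reallocated over remaining floor area 3,840.
Remaining shares: Unit PH1 357,361.9393 → $357,361.94; Unit 1B 2,997,821.0607 → $2,997,821.06.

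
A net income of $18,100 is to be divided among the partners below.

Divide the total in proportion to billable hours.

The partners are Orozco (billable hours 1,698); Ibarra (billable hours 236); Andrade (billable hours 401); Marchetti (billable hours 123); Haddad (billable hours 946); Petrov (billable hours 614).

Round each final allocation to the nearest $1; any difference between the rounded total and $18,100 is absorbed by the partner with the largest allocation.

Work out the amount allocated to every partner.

Billable hours total: 4,018.
Raw shares: Orozco 1,698/4,018 × $18,100 = 7,649.03; Ibarra 236/4,018 × $18,100 = 1,063.12; Andrade 401/4,018 × $18,100 = 1,806.40; Marchetti 123/4,018 × $18,100 = 554.08; Haddad 946/4,018 × $18,100 = 4,261.47; Petrov 614/4,018 × $18,100 = 2,765.90.
After rounding ($1): Orozco $7,649; Ibarra $1,063; Andrade $1,806; Marchetti $554; Haddad $4,261; Petrov $2,766. Sum = $18,099.
Difference $18,100 − $18,099 = +$1 applied to largest allocation (Orozco): Orozco becomes $7,650.

Orozco: $7,650 · Ibarra: $1,063 · Andrade: $1,806 · Marchetti: $554 · Haddad: $4,261 · Petrov: $2,766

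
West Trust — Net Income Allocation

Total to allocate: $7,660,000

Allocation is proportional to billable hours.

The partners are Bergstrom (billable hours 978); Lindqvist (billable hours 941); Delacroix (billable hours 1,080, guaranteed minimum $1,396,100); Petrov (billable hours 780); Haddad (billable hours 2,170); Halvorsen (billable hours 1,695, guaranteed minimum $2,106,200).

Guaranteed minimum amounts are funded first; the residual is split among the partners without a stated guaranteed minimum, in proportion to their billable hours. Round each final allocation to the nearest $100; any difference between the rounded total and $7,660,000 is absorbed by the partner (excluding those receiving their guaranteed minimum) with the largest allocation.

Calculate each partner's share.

Bergstrom: $835,100 · Lindqvist: $803,500 · Delacroix: $1,396,100 · Petrov: $666,100 · Haddad: $1,853,000 · Halvorsen: $2,106,200

Fund the minimums — Delacroix $1,396,100; Halvorsen $2,106,200. Balance $4,157,700.
Balance split over remaining billable hours 4,869: Bergstrom 835,126.43 → $835,100; Lindqvist 803,531.67 → $803,500; Petrov 666,051.76 → $666,100; Haddad 1,852,990.14 → $1,853,000.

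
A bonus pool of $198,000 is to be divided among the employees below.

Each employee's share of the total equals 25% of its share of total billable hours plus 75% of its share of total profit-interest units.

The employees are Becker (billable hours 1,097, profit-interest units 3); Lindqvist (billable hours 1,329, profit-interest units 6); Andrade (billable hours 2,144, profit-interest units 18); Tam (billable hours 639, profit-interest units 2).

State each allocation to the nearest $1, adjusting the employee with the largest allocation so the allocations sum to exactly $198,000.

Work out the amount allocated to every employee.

Billable hours total 5,209; profit-interest units total 29.
Composite weights (25% billable hours + 75% profit-interest units): Becker 0.1302; Lindqvist 0.2190; Andrade 0.5684; Tam 0.0824.
Pro-rata amounts: Becker 25,786.62; Lindqvist 43,353.34; Andrade 112,546.38; Tam 16,313.66.
At nearest $1: Becker $25,787; Lindqvist $43,353; Andrade $112,546; Tam $16,314. Sum = $198,000.
Rounded total matches; no reconciliation needed.

Becker: $25,787; Lindqvist: $43,353; Andrade: $112,546; Tam: $16,314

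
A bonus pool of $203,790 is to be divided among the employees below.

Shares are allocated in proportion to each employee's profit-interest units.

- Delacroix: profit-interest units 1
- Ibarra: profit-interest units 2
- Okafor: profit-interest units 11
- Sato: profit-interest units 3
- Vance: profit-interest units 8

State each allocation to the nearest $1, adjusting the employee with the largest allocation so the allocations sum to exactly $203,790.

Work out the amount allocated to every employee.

Sum of profit-interest units: 25.
Raw shares: Delacroix 1/25 × $203,790 = 8,151.60; Ibarra 2/25 × $203,790 = 16,303.20; Okafor 11/25 × $203,790 = 89,667.60; Sato 3/25 × $203,790 = 24,454.80; Vance 8/25 × $203,790 = 65,212.80.
After rounding ($1): Delacroix $8,152; Ibarra $16,303; Okafor $89,668; Sato $24,455; Vance $65,213. Sum = $203,791.
Difference $203,790 − $203,791 = −$1 applied to largest allocation (Okafor): Okafor becomes $89,667.

Delacroix: $8,152 · Ibarra: $16,303 · Okafor: $89,667 · Sato: $24,455 · Vance: $65,213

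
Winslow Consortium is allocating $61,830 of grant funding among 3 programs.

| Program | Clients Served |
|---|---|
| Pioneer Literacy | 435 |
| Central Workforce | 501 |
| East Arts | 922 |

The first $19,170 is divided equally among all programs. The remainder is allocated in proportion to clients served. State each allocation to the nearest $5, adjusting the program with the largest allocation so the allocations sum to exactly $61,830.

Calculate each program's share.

Pioneer Literacy: $16,380 | Central Workforce: $17,895 | East Arts: $27,555

$19,170 shared equally gives $6,390 per program.
Remainder $42,660 by clients served (total 1,858): Pioneer Literacy 9,987.67 → $9,990; Central Workforce 11,503.05 → $11,505; East Arts 21,169.28 → $21,170.
Rounding difference −$5 on remainder applied to East Arts.
Totals: Pioneer Literacy $6,390 + $9,990 = $16,380; Central Workforce $6,390 + $11,505 = $17,895; East Arts $6,390 + $21,165 = $27,555.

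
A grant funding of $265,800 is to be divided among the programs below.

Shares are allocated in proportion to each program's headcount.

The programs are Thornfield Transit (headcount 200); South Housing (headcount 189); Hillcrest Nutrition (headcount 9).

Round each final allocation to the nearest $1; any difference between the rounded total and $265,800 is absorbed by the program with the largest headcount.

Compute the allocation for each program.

Thornfield Transit: $133,567 · South Housing: $126,222 · Hillcrest Nutrition: $6,011

Headcount total: 398.
Proportional shares: Thornfield Transit 200/398 × $265,800 = 133,567.84; South Housing 189/398 × $265,800 = 126,221.61; Hillcrest Nutrition 9/398 × $265,800 = 6,010.55.
After rounding ($1): Thornfield Transit $133,568; South Housing $126,222; Hillcrest Nutrition $6,011. Sum = $265,801.
Difference $265,800 − $265,801 = −$1 applied to largest headcount (Thornfield Transit): Thornfield Transit becomes $133,567.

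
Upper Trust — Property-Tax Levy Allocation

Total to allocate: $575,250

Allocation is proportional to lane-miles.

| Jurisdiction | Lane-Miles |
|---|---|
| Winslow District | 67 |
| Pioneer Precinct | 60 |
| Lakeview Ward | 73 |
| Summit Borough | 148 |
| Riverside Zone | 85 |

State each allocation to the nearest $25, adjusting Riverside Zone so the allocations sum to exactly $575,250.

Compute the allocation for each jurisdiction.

Winslow District: $89,000; Pioneer Precinct: $79,700; Lakeview Ward: $96,975; Summit Borough: $196,625; Riverside Zone: $112,950

Sum of lane-miles: 433.
Proportional shares: Winslow District 67/433 × $575,250 = 89,010.97; Pioneer Precinct 60/433 × $575,250 = 79,711.32; Lakeview Ward 73/433 × $575,250 = 96,982.10; Summit Borough 148/433 × $575,250 = 196,621.25; Riverside Zone 85/433 × $575,250 = 112,924.36.
Rounded to nearest $25: Winslow District $89,000; Pioneer Precinct $79,700; Lakeview Ward $96,975; Summit Borough $196,625; Riverside Zone $112,925. Sum = $575,225.
Difference $575,250 − $575,225 = +$25 applied to Riverside Zone: Riverside Zone becomes $112,950.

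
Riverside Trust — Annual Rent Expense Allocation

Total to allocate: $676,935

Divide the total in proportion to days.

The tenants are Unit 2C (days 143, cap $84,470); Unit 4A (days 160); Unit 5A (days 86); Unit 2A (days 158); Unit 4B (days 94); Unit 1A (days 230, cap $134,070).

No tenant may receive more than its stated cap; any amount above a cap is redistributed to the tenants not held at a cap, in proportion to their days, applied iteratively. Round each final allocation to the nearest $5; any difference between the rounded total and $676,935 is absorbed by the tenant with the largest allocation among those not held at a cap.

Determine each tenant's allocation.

Total days = 871.
Unconstrained shares: Unit 2C 111,138.58; Unit 4A 124,350.86; Unit 5A 66,838.59; Unit 2A 122,796.48; Unit 4B 73,056.13; Unit 1A 178,754.36.
Cap binds for Unit 2C ($84,470), Unit 1A ($134,070); balance $458,395 reallocated over remaining days 498.
Remaining shares: Unit 4A 147,275.50 → $147,275; Unit 5A 79,160.58 → $79,160; Unit 2A 145,434.56 → $145,435; Unit 4B 86,524.36 → $86,525.

Unit 2C: $84,470 | Unit 4A: $147,275 | Unit 5A: $79,160 | Unit 2A: $145,435 | Unit 4B: $86,525 | Unit 1A: $134,070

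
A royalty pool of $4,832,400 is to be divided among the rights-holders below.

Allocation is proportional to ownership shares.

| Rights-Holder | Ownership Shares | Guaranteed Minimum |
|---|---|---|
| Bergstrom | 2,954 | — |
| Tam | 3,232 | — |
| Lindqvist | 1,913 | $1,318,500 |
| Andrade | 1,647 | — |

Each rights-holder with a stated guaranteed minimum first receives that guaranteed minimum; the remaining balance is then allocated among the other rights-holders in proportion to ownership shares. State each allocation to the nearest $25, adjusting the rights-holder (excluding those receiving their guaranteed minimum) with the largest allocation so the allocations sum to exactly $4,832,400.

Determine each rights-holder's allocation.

Bergstrom: $1,325,175; Tam: $1,449,875; Lindqvist: $1,318,500; Andrade: $738,850

Fund the minimums — Lindqvist $1,318,500. Balance $3,513,900.
Balance split over remaining ownership shares 7,833: Bergstrom 1,325,170.51 → $1,325,175; Tam 1,449,881.88 → $1,449,875; Andrade 738,847.61 → $738,850.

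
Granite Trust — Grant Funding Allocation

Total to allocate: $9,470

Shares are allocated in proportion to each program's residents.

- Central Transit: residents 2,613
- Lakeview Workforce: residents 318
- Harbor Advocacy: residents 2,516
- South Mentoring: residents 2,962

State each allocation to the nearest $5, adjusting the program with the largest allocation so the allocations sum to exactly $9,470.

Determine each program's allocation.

Total residents = 8,409.
Pro-rata amounts: Central Transit 2,613/8,409 × $9,470 = 2,942.69; Lakeview Workforce 318/8,409 × $9,470 = 358.12; Harbor Advocacy 2,516/8,409 × $9,470 = 2,833.45; South Mentoring 2,962/8,409 × $9,470 = 3,335.73.
Rounded to nearest $5: Central Transit $2,945; Lakeview Workforce $360; Harbor Advocacy $2,835; South Mentoring $3,335. Sum = $9,475.
Difference $9,470 − $9,475 = −$5 applied to largest allocation (South Mentoring): South Mentoring becomes $3,330.

Central Transit: $2,945 · Lakeview Workforce: $360 · Harbor Advocacy: $2,835 · South Mentoring: $3,330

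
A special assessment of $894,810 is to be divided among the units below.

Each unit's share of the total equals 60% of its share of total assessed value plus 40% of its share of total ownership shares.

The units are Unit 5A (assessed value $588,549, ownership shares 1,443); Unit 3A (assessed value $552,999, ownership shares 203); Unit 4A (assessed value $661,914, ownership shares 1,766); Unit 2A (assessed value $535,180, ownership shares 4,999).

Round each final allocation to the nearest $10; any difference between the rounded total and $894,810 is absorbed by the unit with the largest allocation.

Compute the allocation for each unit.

Totals — assessed value 2,338,642, ownership shares 8,411.
Composite weights (60% assessed value + 40% ownership shares): Unit 5A 0.2196; Unit 3A 0.1515; Unit 4A 0.2538; Unit 2A 0.3750.
Proportional shares: Unit 5A 196,520.01; Unit 3A 135,591.43; Unit 4A 227,107.56; Unit 2A 335,590.99.
At nearest $10: Unit 5A $196,520; Unit 3A $135,590; Unit 4A $227,110; Unit 2A $335,590. Sum = $894,810.
Rounded total matches; no reconciliation needed.

Unit 5A: $196,520; Unit 3A: $135,590; Unit 4A: $227,110; Unit 2A: $335,590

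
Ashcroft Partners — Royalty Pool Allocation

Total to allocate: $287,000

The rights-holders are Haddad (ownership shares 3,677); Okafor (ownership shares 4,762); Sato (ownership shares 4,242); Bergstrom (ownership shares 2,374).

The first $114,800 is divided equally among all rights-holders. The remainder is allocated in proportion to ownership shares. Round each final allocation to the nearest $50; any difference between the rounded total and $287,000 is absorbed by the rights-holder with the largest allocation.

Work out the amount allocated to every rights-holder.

Haddad: $70,750 · Okafor: $83,200 · Sato: $77,200 · Bergstrom: $55,850

Equal tier: $114,800 ÷ 4 = $28,700 apiece.
Remainder $172,200 by ownership shares (total 15,055): Haddad 42,057.75 → $42,050; Okafor 54,468.04 → $54,450; Sato 48,520.25 → $48,500; Bergstrom 27,153.96 → $27,150.
Rounding difference +$50 on remainder applied to Okafor.
Totals: Haddad $28,700 + $42,050 = $70,750; Okafor $28,700 + $54,500 = $83,200; Sato $28,700 + $48,500 = $77,200; Bergstrom $28,700 + $27,150 = $55,850.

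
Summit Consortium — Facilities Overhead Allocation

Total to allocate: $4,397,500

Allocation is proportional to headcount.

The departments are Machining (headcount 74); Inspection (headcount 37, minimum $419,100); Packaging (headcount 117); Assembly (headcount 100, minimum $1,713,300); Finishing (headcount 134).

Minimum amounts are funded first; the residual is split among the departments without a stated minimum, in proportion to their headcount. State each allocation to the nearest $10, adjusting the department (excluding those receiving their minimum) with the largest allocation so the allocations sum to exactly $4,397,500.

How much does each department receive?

Fund the minimums — Inspection $419,100; Assembly $1,713,300. Balance $2,265,100.
Balance split over remaining headcount 325: Machining 515,745.85 → $515,750; Packaging 815,436.00 → $815,440; Finishing 933,918.15 → $933,920.
Rounding difference −$10 applied to Finishing → $933,910.

Machining: $515,750 | Inspection: $419,100 | Packaging: $815,440 | Assembly: $1,713,300 | Finishing: $933,910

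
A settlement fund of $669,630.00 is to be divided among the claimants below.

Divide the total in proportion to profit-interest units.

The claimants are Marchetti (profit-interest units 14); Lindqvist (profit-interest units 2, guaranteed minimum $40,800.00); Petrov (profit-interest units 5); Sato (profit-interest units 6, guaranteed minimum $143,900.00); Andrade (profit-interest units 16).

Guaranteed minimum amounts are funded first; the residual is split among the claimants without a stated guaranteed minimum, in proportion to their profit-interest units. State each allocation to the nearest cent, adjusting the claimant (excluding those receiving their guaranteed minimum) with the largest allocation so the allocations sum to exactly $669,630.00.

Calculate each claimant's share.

Minimums first: Lindqvist $40,800.00; Sato $143,900.00. Balance $484,930.00.
Balance split over remaining profit-interest units 35: Marchetti 193,972.0000 → $193,972.00; Petrov 69,275.7143 → $69,275.71; Andrade 221,682.2857 → $221,682.29.

Marchetti: $193,972.00 · Lindqvist: $40,800.00 · Petrov: $69,275.71 · Sato: $143,900.00 · Andrade: $221,682.29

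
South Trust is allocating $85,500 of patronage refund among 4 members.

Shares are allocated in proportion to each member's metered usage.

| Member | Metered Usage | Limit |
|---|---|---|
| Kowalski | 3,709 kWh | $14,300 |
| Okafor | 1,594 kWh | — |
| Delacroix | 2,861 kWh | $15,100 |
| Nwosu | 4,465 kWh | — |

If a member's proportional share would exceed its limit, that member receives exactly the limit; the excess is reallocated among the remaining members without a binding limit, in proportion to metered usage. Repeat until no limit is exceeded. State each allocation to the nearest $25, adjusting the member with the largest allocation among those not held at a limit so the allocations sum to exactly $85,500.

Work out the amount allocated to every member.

Total metered usage = 12,629.
Unconstrained shares: Kowalski 25,110.42; Okafor 10,791.59; Delacroix 19,369.35; Nwosu 30,228.64.
Held at cap: Kowalski ($14,300), Delacroix ($15,100); balance $56,100 reallocated over remaining metered usage 6,059.
Redistributed shares: Okafor 14,758.77 → $14,750; Nwosu 41,341.23 → $41,350.

Kowalski: $14,300; Okafor: $14,750; Delacroix: $15,100; Nwosu: $41,350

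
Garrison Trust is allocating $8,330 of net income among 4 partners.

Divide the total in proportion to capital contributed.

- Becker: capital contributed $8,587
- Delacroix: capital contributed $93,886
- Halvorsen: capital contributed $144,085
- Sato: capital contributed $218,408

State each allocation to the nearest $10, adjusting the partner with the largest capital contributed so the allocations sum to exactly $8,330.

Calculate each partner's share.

Capital contributed total: 464,966.
Unrounded shares: Becker 8,587/464,966 × $8,330 = 153.84; Delacroix 93,886/464,966 × $8,330 = 1,681.99; Halvorsen 144,085/464,966 × $8,330 = 2,581.32; Sato 218,408/464,966 × $8,330 = 3,912.84.
Rounded to nearest $10: Becker $150; Delacroix $1,680; Halvorsen $2,580; Sato $3,910. Sum = $8,320.
Difference $8,330 − $8,320 = +$10 applied to largest capital contributed (Sato): Sato becomes $3,920.

Becker: $150 · Delacroix: $1,680 · Halvorsen: $2,580 · Sato: $3,920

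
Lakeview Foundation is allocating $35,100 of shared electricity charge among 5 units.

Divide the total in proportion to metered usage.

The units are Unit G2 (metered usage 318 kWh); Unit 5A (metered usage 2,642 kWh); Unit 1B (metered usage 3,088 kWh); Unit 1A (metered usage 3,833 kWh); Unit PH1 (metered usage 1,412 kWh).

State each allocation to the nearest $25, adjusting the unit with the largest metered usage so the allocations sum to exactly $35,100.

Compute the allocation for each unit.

Combined metered usage = 11,293.
Pro-rata amounts: Unit G2 318/11,293 × $35,100 = 988.38; Unit 5A 2,642/11,293 × $35,100 = 8,211.65; Unit 1B 3,088/11,293 × $35,100 = 9,597.87; Unit 1A 3,833/11,293 × $35,100 = 11,913.42; Unit PH1 1,412/11,293 × $35,100 = 4,388.67.
After rounding ($25): Unit G2 $1,000; Unit 5A $8,200; Unit 1B $9,600; Unit 1A $11,925; Unit PH1 $4,400. Sum = $35,125.
Difference $35,100 − $35,125 = −$25 applied to largest metered usage (Unit 1A): Unit 1A becomes $11,900.

Unit G2: $1,000 · Unit 5A: $8,200 · Unit 1B: $9,600 · Unit 1A: $11,900 · Unit PH1: $4,400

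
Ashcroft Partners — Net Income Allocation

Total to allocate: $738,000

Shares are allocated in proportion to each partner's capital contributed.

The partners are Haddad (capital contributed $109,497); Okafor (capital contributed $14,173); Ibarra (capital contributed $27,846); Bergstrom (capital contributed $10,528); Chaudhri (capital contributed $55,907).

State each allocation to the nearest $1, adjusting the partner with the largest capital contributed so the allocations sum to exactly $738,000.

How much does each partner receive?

Combined capital contributed = 217,951.
Pro-rata amounts: Haddad 109,497/217,951 × $738,000 = 370,765.84; Okafor 14,173/217,951 × $738,000 = 47,990.94; Ibarra 27,846/217,951 × $738,000 = 94,288.84; Bergstrom 10,528/217,951 × $738,000 = 35,648.67; Chaudhri 55,907/217,951 × $738,000 = 189,305.70.
At nearest $1: Haddad $370,766; Okafor $47,991; Ibarra $94,289; Bergstrom $35,649; Chaudhri $189,306. Sum = $738,001.
Difference $738,000 − $738,001 = −$1 applied to largest capital contributed (Haddad): Haddad becomes $370,765.

Haddad: $370,765 | Okafor: $47,991 | Ibarra: $94,289 | Bergstrom: $35,649 | Chaudhri: $189,306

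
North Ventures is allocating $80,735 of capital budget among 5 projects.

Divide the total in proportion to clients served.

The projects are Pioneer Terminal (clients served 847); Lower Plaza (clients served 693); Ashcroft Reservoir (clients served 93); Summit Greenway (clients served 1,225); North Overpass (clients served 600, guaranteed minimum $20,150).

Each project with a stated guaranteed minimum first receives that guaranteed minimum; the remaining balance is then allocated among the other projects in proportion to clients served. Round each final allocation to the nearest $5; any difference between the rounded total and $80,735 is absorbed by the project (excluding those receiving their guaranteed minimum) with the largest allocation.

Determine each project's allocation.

Fund the minimums — North Overpass $20,150. Remaining pool $60,585.
Remaining pool split over remaining clients served 2,858: Pioneer Terminal 17,955.04 → $17,955; Lower Plaza 14,690.48 → $14,690; Ashcroft Reservoir 1,971.45 → $1,970; Summit Greenway 25,968.03 → $25,970.

Pioneer Terminal: $17,955; Lower Plaza: $14,690; Ashcroft Reservoir: $1,970; Summit Greenway: $25,970; North Overpass: $20,150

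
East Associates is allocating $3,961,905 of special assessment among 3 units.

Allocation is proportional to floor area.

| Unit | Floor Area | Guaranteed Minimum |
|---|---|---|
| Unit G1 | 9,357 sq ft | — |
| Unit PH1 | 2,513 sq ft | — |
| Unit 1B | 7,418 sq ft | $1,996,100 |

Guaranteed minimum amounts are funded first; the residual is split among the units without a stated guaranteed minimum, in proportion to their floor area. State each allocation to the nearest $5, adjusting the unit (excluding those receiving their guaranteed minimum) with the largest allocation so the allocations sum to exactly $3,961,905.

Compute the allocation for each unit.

Guaranteed amounts: Unit 1B $1,996,100. Balance $1,965,805.
Balance split over remaining floor area 11,870: Unit G1 1,549,624.04 → $1,549,625; Unit PH1 416,180.96 → $416,180.

Unit G1: $1,549,625 | Unit PH1: $416,180 | Unit 1B: $1,996,100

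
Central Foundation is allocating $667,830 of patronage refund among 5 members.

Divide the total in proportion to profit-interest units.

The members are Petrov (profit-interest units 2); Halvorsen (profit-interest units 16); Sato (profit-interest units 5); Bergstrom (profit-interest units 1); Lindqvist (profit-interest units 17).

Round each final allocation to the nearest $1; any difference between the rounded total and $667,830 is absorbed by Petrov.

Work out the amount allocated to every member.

Combined profit-interest units = 41.
Raw shares: Petrov 2/41 × $667,830 = 32,577.07; Halvorsen 16/41 × $667,830 = 260,616.59; Sato 5/41 × $667,830 = 81,442.68; Bergstrom 1/41 × $667,830 = 16,288.54; Lindqvist 17/41 × $667,830 = 276,905.12.
After rounding ($1): Petrov $32,577; Halvorsen $260,617; Sato $81,443; Bergstrom $16,289; Lindqvist $276,905. Sum = $667,831.
Difference $667,830 − $667,831 = −$1 applied to Petrov: Petrov becomes $32,576.

Petrov: $32,576 | Halvorsen: $260,617 | Sato: $81,443 | Bergstrom: $16,289 | Lindqvist: $276,905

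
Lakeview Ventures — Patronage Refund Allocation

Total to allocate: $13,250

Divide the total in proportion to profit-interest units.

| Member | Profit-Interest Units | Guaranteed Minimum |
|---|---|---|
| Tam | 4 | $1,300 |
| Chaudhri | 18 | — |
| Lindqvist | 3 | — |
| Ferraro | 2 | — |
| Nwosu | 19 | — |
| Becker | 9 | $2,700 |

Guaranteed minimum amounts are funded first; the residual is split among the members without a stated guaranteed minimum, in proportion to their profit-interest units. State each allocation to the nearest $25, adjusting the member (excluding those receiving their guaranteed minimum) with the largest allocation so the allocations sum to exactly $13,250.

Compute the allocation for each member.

Tam: $1,300; Chaudhri: $3,975; Lindqvist: $650; Ferraro: $450; Nwosu: $4,175; Becker: $2,700

Minimums first: Tam $1,300; Becker $2,700. Remaining pool $9,250.
Remaining pool split over remaining profit-interest units 42: Chaudhri 3,964.29 → $3,975; Lindqvist 660.71 → $650; Ferraro 440.48 → $450; Nwosu 4,184.52 → $4,175.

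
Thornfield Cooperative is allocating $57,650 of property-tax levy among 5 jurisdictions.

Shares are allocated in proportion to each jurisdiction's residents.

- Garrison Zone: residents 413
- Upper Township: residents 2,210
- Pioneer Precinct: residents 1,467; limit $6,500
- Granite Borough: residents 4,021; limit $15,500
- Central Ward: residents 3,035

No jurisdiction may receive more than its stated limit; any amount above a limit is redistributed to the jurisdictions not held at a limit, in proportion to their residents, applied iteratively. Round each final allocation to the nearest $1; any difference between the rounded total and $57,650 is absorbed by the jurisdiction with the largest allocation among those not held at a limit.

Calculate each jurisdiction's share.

Garrison Zone: $2,602 | Upper Township: $13,925 | Pioneer Precinct: $6,500 | Granite Borough: $15,500 | Central Ward: $19,123

Sum of residents: 11,146.
Proportional shares (ignoring caps): Garrison Zone 2,136.14; Upper Township 11,430.69; Pioneer Precinct 7,587.70; Granite Borough 20,797.65; Central Ward 15,697.81.
Capped: Pioneer Precinct ($6,500), Granite Borough ($15,500); remaining pool $35,650 reallocated over remaining residents 5,658.
Shares after redistribution: Garrison Zone 2,602.24 → $2,602; Upper Township 13,924.80 → $13,925; Central Ward 19,122.97 → $19,123.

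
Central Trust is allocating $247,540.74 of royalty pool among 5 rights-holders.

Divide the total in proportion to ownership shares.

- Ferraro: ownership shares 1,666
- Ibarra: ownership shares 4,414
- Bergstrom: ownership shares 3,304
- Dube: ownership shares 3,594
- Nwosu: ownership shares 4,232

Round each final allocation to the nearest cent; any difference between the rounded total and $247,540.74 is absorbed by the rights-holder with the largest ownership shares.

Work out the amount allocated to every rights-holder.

Total ownership shares = 1,666 + 4,414 + 3,304 + 3,594 + 4,232 = 17,210.
Proportional shares: Ferraro 23,962.9792; Ibarra 63,488.9498; Bergstrom 47,523.2193; Dube 51,694.4462; Nwosu 60,871.1454.
Rounded to nearest cent: Ferraro $23,962.98; Ibarra $63,488.95; Bergstrom $47,523.22; Dube $51,694.45; Nwosu $60,871.15. Sum = $247,540.75.
Difference $247,540.74 − $247,540.75 = −$0.01 applied to largest ownership shares (Ibarra): Ibarra becomes $63,488.94.

Ferraro: $23,962.98 · Ibarra: $63,488.94 · Bergstrom: $47,523.22 · Dube: $51,694.45 · Nwosu: $60,871.15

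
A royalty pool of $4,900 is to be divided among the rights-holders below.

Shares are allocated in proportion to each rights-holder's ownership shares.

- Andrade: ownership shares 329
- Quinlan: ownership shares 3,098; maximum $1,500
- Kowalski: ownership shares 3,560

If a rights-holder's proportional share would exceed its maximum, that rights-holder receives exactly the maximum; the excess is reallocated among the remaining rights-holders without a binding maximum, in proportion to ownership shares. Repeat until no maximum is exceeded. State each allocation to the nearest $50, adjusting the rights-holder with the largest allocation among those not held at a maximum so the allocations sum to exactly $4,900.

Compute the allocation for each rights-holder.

Andrade: $300 · Quinlan: $1,500 · Kowalski: $3,100

Combined ownership shares = 6,987.
Pro-rata shares before constraints: Andrade 230.73; Quinlan 2,172.63; Kowalski 2,496.64.
Held at cap: Quinlan ($1,500); balance $3,400 reallocated over remaining ownership shares 3,889.
Shares after redistribution: Andrade 287.63 → $300; Kowalski 3,112.37 → $3,100.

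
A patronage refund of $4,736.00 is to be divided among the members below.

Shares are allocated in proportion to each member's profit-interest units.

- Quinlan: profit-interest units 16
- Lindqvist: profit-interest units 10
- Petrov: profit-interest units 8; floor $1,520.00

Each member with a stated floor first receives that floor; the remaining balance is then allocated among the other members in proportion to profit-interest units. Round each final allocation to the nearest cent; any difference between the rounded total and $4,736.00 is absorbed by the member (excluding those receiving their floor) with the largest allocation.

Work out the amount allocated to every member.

Minimums first: Petrov $1,520.00. Residual $3,216.00.
Residual split over remaining profit-interest units 26: Quinlan 1,979.0769 → $1,979.08; Lindqvist 1,236.9231 → $1,236.92.

Quinlan: $1,979.08 · Lindqvist: $1,236.92 · Petrov: $1,520.00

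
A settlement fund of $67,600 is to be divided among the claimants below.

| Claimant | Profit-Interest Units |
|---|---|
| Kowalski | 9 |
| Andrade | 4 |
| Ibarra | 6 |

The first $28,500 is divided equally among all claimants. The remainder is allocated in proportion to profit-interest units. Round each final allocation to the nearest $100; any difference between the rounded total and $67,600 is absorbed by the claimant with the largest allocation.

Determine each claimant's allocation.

$28,500 shared equally gives $9,500 per claimant.
Remainder $39,100 by profit-interest units (total 19): Kowalski 18,521.05 → $18,500; Andrade 8,231.58 → $8,200; Ibarra 12,347.37 → $12,300.
Rounding difference +$100 on remainder applied to Kowalski.
Totals: Kowalski $9,500 + $18,600 = $28,100; Andrade $9,500 + $8,200 = $17,700; Ibarra $9,500 + $12,300 = $21,800.

Kowalski: $28,100 · Andrade: $17,700 · Ibarra: $21,800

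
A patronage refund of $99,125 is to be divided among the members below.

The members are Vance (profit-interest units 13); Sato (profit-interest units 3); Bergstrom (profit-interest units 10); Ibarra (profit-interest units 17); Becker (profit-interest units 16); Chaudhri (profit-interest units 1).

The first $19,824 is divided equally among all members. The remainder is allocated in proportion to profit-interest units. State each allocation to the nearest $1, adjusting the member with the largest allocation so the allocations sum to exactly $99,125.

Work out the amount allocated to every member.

Equal tier: $19,824 ÷ 6 = $3,304 apiece.
Remainder $79,301 by profit-interest units (total 60): Vance 17,181.88 → $17,182; Sato 3,965.05 → $3,965; Bergstrom 13,216.83 → $13,217; Ibarra 22,468.62 → $22,469; Becker 21,146.93 → $21,147; Chaudhri 1,321.68 → $1,322.
Rounding difference −$1 on remainder applied to Ibarra.
Totals: Vance $3,304 + $17,182 = $20,486; Sato $3,304 + $3,965 = $7,269; Bergstrom $3,304 + $13,217 = $16,521; Ibarra $3,304 + $22,468 = $25,772; Becker $3,304 + $21,147 = $24,451; Chaudhri $3,304 + $1,322 = $4,626.

Vance: $20,486 · Sato: $7,269 · Bergstrom: $16,521 · Ibarra: $25,772 · Becker: $24,451 · Chaudhri: $4,626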